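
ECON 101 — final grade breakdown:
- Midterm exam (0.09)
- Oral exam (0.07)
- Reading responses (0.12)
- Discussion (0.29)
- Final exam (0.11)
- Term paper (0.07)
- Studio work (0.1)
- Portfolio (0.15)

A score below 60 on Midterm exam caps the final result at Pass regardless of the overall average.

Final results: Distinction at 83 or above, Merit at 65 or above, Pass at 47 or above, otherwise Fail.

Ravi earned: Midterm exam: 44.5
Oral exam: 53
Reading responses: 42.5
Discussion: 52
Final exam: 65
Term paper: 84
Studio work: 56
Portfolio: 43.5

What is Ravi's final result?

Midterm exam score 44.5 < 60: minimum not met.
Weighted total:
  Midterm exam 44.5 × 0.09 = 4.005
  Oral exam 53 × 0.07 = 3.71
  Reading responses 42.5 × 0.12 = 5.1
  Discussion 52 × 0.29 = 15.08
  Final exam 65 × 0.11 = 7.15
  Term paper 84 × 0.07 = 5.88
  Studio work 56 × 0.1 = 5.6
  Portfolio 43.5 × 0.15 = 6.525
Sum = 53.05
53.05 would be Pass; cap at Pass applies → Pass.

Pass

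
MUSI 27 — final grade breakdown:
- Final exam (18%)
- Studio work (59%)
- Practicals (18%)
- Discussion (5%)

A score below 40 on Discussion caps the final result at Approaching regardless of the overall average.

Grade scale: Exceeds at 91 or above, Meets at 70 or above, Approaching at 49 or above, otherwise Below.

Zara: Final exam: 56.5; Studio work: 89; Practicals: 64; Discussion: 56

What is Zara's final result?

Meets

Discussion score 56 ≥ 40: minimum met.
Weighted total:
  Final exam 56.5 × 0.18 = 10.17
  Studio work 89 × 0.59 = 52.51
  Practicals 64 × 0.18 = 11.52
  Discussion 56 × 0.05 = 2.8
Sum = 77
77 is ≥ 70 and < 91 → Meets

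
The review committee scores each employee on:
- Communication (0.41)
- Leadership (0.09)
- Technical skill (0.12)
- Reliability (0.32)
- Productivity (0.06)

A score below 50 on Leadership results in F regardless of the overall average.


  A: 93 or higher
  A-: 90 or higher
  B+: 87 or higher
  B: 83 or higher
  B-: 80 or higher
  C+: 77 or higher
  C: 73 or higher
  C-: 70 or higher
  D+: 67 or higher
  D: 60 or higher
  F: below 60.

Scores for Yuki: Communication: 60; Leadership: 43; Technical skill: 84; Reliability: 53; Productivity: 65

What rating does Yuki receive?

F

Leadership score 43 < 50: minimum not met.
Weighted total:
  Communication 60 × 0.41 = 24.6
  Leadership 43 × 0.09 = 3.87
  Technical skill 84 × 0.12 = 10.08
  Reliability 53 × 0.32 = 16.96
  Productivity 65 × 0.06 = 3.9
Sum = 59.41
Because the Leadership minimum was not met, the result is F.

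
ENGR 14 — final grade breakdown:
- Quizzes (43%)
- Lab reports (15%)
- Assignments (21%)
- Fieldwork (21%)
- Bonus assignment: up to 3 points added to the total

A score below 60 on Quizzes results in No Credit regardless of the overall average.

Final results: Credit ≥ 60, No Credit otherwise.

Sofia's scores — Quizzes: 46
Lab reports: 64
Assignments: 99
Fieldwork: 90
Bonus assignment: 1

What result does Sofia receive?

No Credit

Quizzes score 46 < 60: minimum not met.
Weighted total:
  Quizzes 46 × 0.43 = 19.78
  Lab reports 64 × 0.15 = 9.6
  Assignments 99 × 0.21 = 20.79
  Fieldwork 90 × 0.21 = 18.9
Sum = 69.07
Bonus assignment: 69.07 + 1 = 70.07
Because the Quizzes minimum was not met, the result is No Credit.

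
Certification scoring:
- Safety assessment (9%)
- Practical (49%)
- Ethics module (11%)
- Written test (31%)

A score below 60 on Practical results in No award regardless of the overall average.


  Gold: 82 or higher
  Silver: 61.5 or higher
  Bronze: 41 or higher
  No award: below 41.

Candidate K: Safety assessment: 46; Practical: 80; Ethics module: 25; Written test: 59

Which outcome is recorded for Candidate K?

Silver

Practical score 80 ≥ 60: minimum met.
Weighted total:
  Safety assessment 46 × 0.09 = 4.14
  Practical 80 × 0.49 = 39.2
  Ethics module 25 × 0.11 = 2.75
  Written test 59 × 0.31 = 18.29
Sum = 64.38
64.38 is ≥ 61.5 and < 82 → Silver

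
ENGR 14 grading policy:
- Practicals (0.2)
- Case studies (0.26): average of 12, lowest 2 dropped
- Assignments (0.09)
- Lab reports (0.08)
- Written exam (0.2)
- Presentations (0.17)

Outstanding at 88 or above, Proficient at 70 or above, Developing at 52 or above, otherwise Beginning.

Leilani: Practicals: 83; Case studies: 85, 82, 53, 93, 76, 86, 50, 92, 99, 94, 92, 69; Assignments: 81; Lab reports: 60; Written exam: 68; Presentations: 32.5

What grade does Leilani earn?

Proficient

Case studies: drop 50, 53 → average of remaining 10 = 868/10 = 86.8
Weighted total:
  Practicals 83 × 0.2 = 16.6
  Case studies 86.8 × 0.26 = 22.568
  Assignments 81 × 0.09 = 7.29
  Lab reports 60 × 0.08 = 4.8
  Written exam 68 × 0.2 = 13.6
  Presentations 32.5 × 0.17 = 5.525
Sum = 70.383
70.383 is ≥ 70 and < 88 → Proficient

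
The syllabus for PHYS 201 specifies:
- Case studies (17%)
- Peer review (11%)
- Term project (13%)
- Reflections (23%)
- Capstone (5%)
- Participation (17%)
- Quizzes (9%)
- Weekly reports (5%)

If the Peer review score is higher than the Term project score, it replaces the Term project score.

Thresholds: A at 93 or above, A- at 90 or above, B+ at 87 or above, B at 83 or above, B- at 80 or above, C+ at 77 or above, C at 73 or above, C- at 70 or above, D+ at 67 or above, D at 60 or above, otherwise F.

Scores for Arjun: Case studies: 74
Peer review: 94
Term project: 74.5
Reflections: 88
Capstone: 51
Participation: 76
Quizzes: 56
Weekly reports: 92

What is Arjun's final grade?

Peer review (94) > Term project (74.5), so Term project counts as 94.
Weighted total:
  Case studies 74 × 0.17 = 12.58
  Peer review 94 × 0.11 = 10.34
  Term project 94 × 0.13 = 12.22
  Reflections 88 × 0.23 = 20.24
  Capstone 51 × 0.05 = 2.55
  Participation 76 × 0.17 = 12.92
  Quizzes 56 × 0.09 = 5.04
  Weekly reports 92 × 0.05 = 4.6
Sum = 80.49
80.49 is ≥ 80 and < 83 → B-

B-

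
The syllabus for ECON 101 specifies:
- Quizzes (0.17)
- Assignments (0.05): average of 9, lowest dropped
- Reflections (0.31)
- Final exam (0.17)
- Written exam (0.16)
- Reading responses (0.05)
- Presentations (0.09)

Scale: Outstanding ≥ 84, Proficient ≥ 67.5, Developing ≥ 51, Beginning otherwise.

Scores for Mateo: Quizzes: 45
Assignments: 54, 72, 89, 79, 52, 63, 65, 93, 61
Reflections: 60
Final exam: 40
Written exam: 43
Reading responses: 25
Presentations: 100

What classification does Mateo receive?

Assignments: drop 52 → average of remaining 8 = 576/8 = 72
Weighted total:
  Quizzes 45 × 0.17 = 7.65
  Assignments 72 × 0.05 = 3.6
  Reflections 60 × 0.31 = 18.6
  Final exam 40 × 0.17 = 6.8
  Written exam 43 × 0.16 = 6.88
  Reading responses 25 × 0.05 = 1.25
  Presentations 100 × 0.09 = 9
Sum = 53.78
53.78 is ≥ 51 and < 67.5 → Developing

Developing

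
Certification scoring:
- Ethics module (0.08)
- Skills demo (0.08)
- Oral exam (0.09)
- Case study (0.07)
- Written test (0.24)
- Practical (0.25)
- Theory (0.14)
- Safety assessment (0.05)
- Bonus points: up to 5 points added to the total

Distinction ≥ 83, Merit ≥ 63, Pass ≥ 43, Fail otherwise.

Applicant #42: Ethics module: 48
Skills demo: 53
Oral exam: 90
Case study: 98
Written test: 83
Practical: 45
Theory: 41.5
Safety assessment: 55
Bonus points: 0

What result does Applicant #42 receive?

Pass

Weighted total:
  Ethics module 48 × 0.08 = 3.84
  Skills demo 53 × 0.08 = 4.24
  Oral exam 90 × 0.09 = 8.1
  Case study 98 × 0.07 = 6.86
  Written test 83 × 0.24 = 19.92
  Practical 45 × 0.25 = 11.25
  Theory 41.5 × 0.14 = 5.81
  Safety assessment 55 × 0.05 = 2.75
Sum = 62.77
Bonus points: 62.77 + 0 = 62.77
62.77 is ≥ 43 and < 63 → Pass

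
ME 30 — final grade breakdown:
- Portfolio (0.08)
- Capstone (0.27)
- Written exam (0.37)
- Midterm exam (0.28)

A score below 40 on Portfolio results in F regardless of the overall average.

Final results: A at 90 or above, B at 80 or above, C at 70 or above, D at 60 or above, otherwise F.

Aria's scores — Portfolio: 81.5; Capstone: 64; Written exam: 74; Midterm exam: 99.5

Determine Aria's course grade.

Portfolio score 81.5 ≥ 40: minimum met.
Weighted total:
  Portfolio 81.5 × 0.08 = 6.52
  Capstone 64 × 0.27 = 17.28
  Written exam 74 × 0.37 = 27.38
  Midterm exam 99.5 × 0.28 = 27.86
Sum = 79.04
79.04 is ≥ 70 and < 80 → C

C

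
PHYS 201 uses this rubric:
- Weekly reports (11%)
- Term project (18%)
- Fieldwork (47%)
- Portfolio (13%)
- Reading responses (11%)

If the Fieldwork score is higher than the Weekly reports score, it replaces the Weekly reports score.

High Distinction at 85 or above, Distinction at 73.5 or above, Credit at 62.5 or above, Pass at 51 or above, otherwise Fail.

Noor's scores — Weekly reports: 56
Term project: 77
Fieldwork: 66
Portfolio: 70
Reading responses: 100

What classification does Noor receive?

Credit

Fieldwork (66) > Weekly reports (56), so Weekly reports counts as 66.
Weighted total:
  Weekly reports 66 × 0.11 = 7.26
  Term project 77 × 0.18 = 13.86
  Fieldwork 66 × 0.47 = 31.02
  Portfolio 70 × 0.13 = 9.1
  Reading responses 100 × 0.11 = 11
Sum = 72.24
72.24 is ≥ 62.5 and < 73.5 → Credit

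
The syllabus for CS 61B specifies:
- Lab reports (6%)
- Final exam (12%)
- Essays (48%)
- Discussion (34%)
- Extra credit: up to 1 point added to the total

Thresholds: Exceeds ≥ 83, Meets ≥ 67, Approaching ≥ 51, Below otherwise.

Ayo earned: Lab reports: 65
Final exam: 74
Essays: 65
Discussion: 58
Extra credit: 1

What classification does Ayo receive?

Weighted total:
  Lab reports 65 × 0.06 = 3.9
  Final exam 74 × 0.12 = 8.88
  Essays 65 × 0.48 = 31.2
  Discussion 58 × 0.34 = 19.72
Sum = 63.7
Extra credit: 63.7 + 1 = 64.7
64.7 is ≥ 51 and < 67 → Approaching

Approaching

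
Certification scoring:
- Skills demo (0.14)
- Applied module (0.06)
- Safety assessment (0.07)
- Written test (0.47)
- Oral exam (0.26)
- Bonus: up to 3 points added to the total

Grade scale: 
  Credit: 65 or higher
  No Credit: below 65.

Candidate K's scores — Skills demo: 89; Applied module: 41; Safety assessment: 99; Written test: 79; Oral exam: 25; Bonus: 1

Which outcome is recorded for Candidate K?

Weighted total:
  Skills demo 89 × 0.14 = 12.46
  Applied module 41 × 0.06 = 2.46
  Safety assessment 99 × 0.07 = 6.93
  Written test 79 × 0.47 = 37.13
  Oral exam 25 × 0.26 = 6.5
Sum = 65.48
Bonus: 65.48 + 1 = 66.48
66.48 ≥ 65 → Credit

Credit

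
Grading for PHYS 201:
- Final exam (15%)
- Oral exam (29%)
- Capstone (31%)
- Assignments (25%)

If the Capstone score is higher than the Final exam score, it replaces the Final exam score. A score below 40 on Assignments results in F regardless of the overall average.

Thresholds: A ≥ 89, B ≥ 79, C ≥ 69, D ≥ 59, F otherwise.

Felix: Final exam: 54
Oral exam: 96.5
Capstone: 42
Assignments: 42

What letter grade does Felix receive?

Capstone (42) ≤ Final exam (54), so Final exam stays at 54.
Assignments score 42 ≥ 40: minimum met.
Weighted total:
  Final exam 54 × 0.15 = 8.1
  Oral exam 96.5 × 0.29 = 27.985
  Capstone 42 × 0.31 = 13.02
  Assignments 42 × 0.25 = 10.5
Sum = 59.605
59.605 is ≥ 59 and < 69 → D

D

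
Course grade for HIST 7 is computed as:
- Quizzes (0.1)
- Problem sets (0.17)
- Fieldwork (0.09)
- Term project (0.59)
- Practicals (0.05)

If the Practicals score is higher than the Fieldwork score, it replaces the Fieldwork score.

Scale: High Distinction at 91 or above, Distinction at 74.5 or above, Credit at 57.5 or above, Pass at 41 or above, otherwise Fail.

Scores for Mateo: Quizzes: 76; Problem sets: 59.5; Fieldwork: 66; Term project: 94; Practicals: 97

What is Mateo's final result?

Practicals (97) > Fieldwork (66), so Fieldwork counts as 97.
Weighted total:
  Quizzes 76 × 0.1 = 7.6
  Problem sets 59.5 × 0.17 = 10.115
  Fieldwork 97 × 0.09 = 8.73
  Term project 94 × 0.59 = 55.46
  Practicals 97 × 0.05 = 4.85
Sum = 86.755
86.755 is ≥ 74.5 and < 91 → Distinction

Distinction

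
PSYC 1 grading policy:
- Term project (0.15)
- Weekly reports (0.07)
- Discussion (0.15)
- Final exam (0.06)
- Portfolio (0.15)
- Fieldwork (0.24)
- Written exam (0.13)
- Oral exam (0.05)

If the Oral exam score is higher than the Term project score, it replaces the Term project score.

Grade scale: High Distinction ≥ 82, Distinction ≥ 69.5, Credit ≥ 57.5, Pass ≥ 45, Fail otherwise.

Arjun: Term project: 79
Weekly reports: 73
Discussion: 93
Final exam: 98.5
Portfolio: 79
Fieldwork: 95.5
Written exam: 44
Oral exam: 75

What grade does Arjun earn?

Oral exam (75) ≤ Term project (79), so Term project stays at 79.
Weighted total:
  Term project 79 × 0.15 = 11.85
  Weekly reports 73 × 0.07 = 5.11
  Discussion 93 × 0.15 = 13.95
  Final exam 98.5 × 0.06 = 5.91
  Portfolio 79 × 0.15 = 11.85
  Fieldwork 95.5 × 0.24 = 22.92
  Written exam 44 × 0.13 = 5.72
  Oral exam 75 × 0.05 = 3.75
Sum = 81.06
81.06 is ≥ 69.5 and < 82 → Distinction

Distinction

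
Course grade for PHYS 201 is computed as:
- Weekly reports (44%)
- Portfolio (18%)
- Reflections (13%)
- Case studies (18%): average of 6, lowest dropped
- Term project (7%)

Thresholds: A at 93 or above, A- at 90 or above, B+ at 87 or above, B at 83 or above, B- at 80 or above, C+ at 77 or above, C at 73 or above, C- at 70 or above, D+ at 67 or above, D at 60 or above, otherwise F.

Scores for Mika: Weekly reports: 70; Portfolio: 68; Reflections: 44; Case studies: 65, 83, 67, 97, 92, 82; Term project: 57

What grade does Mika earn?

D+

Case studies: drop 65 → average of remaining 5 = 421/5 = 84.2
Weighted total:
  Weekly reports 70 × 0.44 = 30.8
  Portfolio 68 × 0.18 = 12.24
  Reflections 44 × 0.13 = 5.72
  Case studies 84.2 × 0.18 = 15.156
  Term project 57 × 0.07 = 3.99
Sum = 67.906
67.906 is ≥ 67 and < 70 → D+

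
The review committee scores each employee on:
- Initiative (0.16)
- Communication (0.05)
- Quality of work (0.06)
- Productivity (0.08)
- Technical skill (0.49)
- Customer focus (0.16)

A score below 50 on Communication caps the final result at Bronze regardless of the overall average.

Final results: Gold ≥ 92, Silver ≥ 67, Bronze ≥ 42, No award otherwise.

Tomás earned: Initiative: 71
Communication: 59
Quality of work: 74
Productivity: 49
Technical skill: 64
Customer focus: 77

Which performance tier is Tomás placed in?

Bronze

Communication score 59 ≥ 50: minimum met.
Weighted total:
  Initiative 71 × 0.16 = 11.36
  Communication 59 × 0.05 = 2.95
  Quality of work 74 × 0.06 = 4.44
  Productivity 49 × 0.08 = 3.92
  Technical skill 64 × 0.49 = 31.36
  Customer focus 77 × 0.16 = 12.32
Sum = 66.35
66.35 is ≥ 42 and < 67 → Bronze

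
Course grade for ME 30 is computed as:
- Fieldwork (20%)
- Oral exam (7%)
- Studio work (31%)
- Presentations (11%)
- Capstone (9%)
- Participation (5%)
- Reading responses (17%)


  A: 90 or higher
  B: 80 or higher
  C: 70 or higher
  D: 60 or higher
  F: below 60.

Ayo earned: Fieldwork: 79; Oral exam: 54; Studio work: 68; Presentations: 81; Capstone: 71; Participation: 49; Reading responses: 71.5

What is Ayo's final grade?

C

Weighted total:
  Fieldwork 79 × 0.2 = 15.8
  Oral exam 54 × 0.07 = 3.78
  Studio work 68 × 0.31 = 21.08
  Presentations 81 × 0.11 = 8.91
  Capstone 71 × 0.09 = 6.39
  Participation 49 × 0.05 = 2.45
  Reading responses 71.5 × 0.17 = 12.155
Sum = 70.565
70.565 is ≥ 70 and < 80 → C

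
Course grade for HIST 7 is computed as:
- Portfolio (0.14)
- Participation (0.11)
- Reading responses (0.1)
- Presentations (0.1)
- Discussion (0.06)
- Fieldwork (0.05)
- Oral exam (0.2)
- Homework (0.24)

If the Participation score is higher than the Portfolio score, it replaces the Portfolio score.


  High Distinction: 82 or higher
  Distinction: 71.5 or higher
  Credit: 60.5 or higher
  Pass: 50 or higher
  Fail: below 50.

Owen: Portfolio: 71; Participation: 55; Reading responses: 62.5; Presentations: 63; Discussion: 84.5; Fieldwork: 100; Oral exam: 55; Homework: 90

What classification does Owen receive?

Credit

Participation (55) ≤ Portfolio (71), so Portfolio stays at 71.
Weighted total:
  Portfolio 71 × 0.14 = 9.94
  Participation 55 × 0.11 = 6.05
  Reading responses 62.5 × 0.1 = 6.25
  Presentations 63 × 0.1 = 6.3
  Discussion 84.5 × 0.06 = 5.07
  Fieldwork 100 × 0.05 = 5
  Oral exam 55 × 0.2 = 11
  Homework 90 × 0.24 = 21.6
Sum = 71.21
71.21 is ≥ 60.5 and < 71.5 → Credit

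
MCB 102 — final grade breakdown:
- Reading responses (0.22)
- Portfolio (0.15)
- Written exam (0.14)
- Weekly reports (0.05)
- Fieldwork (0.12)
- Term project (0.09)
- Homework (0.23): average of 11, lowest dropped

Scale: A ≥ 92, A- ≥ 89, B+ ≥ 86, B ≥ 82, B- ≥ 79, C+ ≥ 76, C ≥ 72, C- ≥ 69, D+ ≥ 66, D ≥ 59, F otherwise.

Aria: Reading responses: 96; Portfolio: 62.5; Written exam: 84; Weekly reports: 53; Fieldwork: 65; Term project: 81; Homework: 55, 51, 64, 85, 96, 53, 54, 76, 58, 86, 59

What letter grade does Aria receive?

C

Homework: drop 51 → average of remaining 10 = 686/10 = 68.6
Weighted total:
  Reading responses 96 × 0.22 = 21.12
  Portfolio 62.5 × 0.15 = 9.375
  Written exam 84 × 0.14 = 11.76
  Weekly reports 53 × 0.05 = 2.65
  Fieldwork 65 × 0.12 = 7.8
  Term project 81 × 0.09 = 7.29
  Homework 68.6 × 0.23 = 15.778
Sum = 75.773
75.773 is ≥ 72 and < 76 → C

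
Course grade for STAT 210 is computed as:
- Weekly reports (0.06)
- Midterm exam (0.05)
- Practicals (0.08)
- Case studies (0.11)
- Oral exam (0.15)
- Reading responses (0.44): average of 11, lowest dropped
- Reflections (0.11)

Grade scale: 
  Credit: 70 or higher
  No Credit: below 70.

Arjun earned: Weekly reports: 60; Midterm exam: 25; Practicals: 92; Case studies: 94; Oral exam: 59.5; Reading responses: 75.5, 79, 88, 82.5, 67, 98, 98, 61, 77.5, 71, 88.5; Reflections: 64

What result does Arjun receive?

Credit

Reading responses: drop 61 → average of remaining 10 = 825/10 = 82.5
Weighted total:
  Weekly reports 60 × 0.06 = 3.6
  Midterm exam 25 × 0.05 = 1.25
  Practicals 92 × 0.08 = 7.36
  Case studies 94 × 0.11 = 10.34
  Oral exam 59.5 × 0.15 = 8.925
  Reading responses 82.5 × 0.44 = 36.3
  Reflections 64 × 0.11 = 7.04
Sum = 74.815
74.815 ≥ 70 → Credit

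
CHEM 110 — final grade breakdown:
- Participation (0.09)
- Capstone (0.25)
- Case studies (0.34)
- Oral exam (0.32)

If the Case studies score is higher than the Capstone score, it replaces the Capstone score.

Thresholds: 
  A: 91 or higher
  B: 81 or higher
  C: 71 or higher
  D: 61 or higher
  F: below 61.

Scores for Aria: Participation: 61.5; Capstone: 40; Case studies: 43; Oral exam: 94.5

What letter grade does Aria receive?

Case studies (43) > Capstone (40), so Capstone counts as 43.
Weighted total:
  Participation 61.5 × 0.09 = 5.535
  Capstone 43 × 0.25 = 10.75
  Case studies 43 × 0.34 = 14.62
  Oral exam 94.5 × 0.32 = 30.24
Sum = 61.145
61.145 is ≥ 61 and < 71 → D

D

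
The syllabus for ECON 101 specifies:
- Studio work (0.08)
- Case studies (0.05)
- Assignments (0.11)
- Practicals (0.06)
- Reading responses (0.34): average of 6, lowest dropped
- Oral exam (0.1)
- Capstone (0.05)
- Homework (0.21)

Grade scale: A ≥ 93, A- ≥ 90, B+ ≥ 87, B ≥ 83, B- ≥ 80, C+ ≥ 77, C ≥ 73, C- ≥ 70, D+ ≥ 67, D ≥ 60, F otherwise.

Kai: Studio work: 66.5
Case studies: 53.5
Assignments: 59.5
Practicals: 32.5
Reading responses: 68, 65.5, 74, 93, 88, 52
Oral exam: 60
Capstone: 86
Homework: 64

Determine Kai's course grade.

D

Reading responses: drop 52 → average of remaining 5 = 388.5/5 = 77.7
Weighted total:
  Studio work 66.5 × 0.08 = 5.32
  Case studies 53.5 × 0.05 = 2.675
  Assignments 59.5 × 0.11 = 6.545
  Practicals 32.5 × 0.06 = 1.95
  Reading responses 77.7 × 0.34 = 26.418
  Oral exam 60 × 0.1 = 6
  Capstone 86 × 0.05 = 4.3
  Homework 64 × 0.21 = 13.44
Sum = 66.648
66.648 is ≥ 60 and < 67 → D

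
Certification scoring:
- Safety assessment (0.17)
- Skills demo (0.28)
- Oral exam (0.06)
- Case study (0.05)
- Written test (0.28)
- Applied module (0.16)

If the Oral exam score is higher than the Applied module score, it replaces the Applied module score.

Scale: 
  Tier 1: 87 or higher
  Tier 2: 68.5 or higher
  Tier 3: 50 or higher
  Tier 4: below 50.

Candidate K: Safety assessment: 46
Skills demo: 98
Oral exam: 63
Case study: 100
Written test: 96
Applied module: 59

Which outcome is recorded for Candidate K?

Tier 2

Oral exam (63) > Applied module (59), so Applied module counts as 63.
Weighted total:
  Safety assessment 46 × 0.17 = 7.82
  Skills demo 98 × 0.28 = 27.44
  Oral exam 63 × 0.06 = 3.78
  Case study 100 × 0.05 = 5
  Written test 96 × 0.28 = 26.88
  Applied module 63 × 0.16 = 10.08
Sum = 81
81 is ≥ 68.5 and < 87 → Tier 2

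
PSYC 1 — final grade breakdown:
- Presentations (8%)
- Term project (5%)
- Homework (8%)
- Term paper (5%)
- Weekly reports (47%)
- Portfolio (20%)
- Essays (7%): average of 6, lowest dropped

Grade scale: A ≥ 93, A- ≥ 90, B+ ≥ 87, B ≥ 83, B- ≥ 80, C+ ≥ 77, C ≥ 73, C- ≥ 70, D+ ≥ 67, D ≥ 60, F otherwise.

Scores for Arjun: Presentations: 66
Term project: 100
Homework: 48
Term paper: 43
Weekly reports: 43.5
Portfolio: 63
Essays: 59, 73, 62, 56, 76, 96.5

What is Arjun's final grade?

Essays: drop 56 → average of remaining 5 = 366.5/5 = 73.3
Weighted total:
  Presentations 66 × 0.08 = 5.28
  Term project 100 × 0.05 = 5
  Homework 48 × 0.08 = 3.84
  Term paper 43 × 0.05 = 2.15
  Weekly reports 43.5 × 0.47 = 20.445
  Portfolio 63 × 0.2 = 12.6
  Essays 73.3 × 0.07 = 5.131
Sum = 54.446
54.446 < 60 → F

F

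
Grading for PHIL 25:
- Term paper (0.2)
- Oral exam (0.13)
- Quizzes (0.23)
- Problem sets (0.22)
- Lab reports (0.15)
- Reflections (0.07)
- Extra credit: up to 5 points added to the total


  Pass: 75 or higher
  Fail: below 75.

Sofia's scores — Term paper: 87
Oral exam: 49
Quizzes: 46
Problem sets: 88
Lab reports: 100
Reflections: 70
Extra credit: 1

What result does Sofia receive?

Weighted total:
  Term paper 87 × 0.2 = 17.4
  Oral exam 49 × 0.13 = 6.37
  Quizzes 46 × 0.23 = 10.58
  Problem sets 88 × 0.22 = 19.36
  Lab reports 100 × 0.15 = 15
  Reflections 70 × 0.07 = 4.9
Sum = 73.61
Extra credit: 73.61 + 1 = 74.61
74.61 < 75 → Fail

Fail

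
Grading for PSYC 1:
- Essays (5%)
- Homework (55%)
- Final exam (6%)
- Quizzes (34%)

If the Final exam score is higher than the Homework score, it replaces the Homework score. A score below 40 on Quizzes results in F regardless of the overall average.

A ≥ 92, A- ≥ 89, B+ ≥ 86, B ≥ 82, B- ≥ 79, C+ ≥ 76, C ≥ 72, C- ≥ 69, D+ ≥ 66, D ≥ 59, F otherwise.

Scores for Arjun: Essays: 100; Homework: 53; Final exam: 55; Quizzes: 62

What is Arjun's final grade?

D

Final exam (55) > Homework (53), so Homework counts as 55.
Quizzes score 62 ≥ 40: minimum met.
Weighted total:
  Essays 100 × 0.05 = 5
  Homework 55 × 0.55 = 30.25
  Final exam 55 × 0.06 = 3.3
  Quizzes 62 × 0.34 = 21.08
Sum = 59.63
59.63 is ≥ 59 and < 66 → D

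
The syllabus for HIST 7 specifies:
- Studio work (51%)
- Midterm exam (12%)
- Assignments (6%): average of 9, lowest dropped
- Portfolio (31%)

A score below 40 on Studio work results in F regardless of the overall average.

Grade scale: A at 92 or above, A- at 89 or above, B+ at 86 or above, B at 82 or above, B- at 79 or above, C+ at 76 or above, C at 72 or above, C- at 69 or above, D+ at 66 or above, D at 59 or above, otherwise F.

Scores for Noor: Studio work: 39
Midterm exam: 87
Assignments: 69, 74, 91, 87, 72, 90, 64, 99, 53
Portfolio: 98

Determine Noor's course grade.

Assignments: drop 53 → average of remaining 8 = 646/8 = 80.75
Studio work score 39 < 40: minimum not met.
Weighted total:
  Studio work 39 × 0.51 = 19.89
  Midterm exam 87 × 0.12 = 10.44
  Assignments 80.75 × 0.06 = 4.845
  Portfolio 98 × 0.31 = 30.38
Sum = 65.555
Because the Studio work minimum was not met, the result is F.

F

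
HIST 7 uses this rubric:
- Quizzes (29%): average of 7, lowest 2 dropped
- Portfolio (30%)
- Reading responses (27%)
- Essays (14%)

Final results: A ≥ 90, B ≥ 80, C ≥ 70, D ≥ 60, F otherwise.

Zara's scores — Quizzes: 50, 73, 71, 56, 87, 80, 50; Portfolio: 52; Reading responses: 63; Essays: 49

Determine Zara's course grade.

D

Quizzes: drop 50, 50 → average of remaining 5 = 367/5 = 73.4
Weighted total:
  Quizzes 73.4 × 0.29 = 21.286
  Portfolio 52 × 0.3 = 15.6
  Reading responses 63 × 0.27 = 17.01
  Essays 49 × 0.14 = 6.86
Sum = 60.756
60.756 is ≥ 60 and < 70 → D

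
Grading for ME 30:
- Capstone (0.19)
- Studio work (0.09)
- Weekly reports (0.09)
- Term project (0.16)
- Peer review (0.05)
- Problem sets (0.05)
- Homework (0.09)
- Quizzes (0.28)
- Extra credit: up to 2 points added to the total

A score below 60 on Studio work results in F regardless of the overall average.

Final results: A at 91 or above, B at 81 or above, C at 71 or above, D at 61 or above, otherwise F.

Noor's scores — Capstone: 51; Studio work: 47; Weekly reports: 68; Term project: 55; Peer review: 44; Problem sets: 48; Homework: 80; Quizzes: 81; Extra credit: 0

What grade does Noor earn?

Studio work score 47 < 60: minimum not met.
Weighted total:
  Capstone 51 × 0.19 = 9.69
  Studio work 47 × 0.09 = 4.23
  Weekly reports 68 × 0.09 = 6.12
  Term project 55 × 0.16 = 8.8
  Peer review 44 × 0.05 = 2.2
  Problem sets 48 × 0.05 = 2.4
  Homework 80 × 0.09 = 7.2
  Quizzes 81 × 0.28 = 22.68
Sum = 63.32
Extra credit: 63.32 + 0 = 63.32
Because the Studio work minimum was not met, the result is F.

F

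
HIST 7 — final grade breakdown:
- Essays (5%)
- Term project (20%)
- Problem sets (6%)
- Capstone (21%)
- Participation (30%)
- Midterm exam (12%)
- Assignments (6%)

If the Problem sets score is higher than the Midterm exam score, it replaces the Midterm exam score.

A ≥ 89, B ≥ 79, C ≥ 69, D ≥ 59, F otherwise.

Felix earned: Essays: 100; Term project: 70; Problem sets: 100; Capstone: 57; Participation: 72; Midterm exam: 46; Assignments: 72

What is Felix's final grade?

C

Problem sets (100) > Midterm exam (46), so Midterm exam counts as 100.
Weighted total:
  Essays 100 × 0.05 = 5
  Term project 70 × 0.2 = 14
  Problem sets 100 × 0.06 = 6
  Capstone 57 × 0.21 = 11.97
  Participation 72 × 0.3 = 21.6
  Midterm exam 100 × 0.12 = 12
  Assignments 72 × 0.06 = 4.32
Sum = 74.89
74.89 is ≥ 69 and < 79 → C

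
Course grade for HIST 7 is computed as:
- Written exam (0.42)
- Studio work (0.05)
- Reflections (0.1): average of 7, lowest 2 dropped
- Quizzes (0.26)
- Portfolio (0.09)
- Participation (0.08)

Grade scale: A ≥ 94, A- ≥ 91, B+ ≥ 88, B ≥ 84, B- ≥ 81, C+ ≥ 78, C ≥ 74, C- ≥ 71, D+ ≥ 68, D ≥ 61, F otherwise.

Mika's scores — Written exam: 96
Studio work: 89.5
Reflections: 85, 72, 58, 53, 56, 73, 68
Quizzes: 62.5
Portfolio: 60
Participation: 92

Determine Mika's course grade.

Reflections: drop 53, 56 → average of remaining 5 = 356/5 = 71.2
Weighted total:
  Written exam 96 × 0.42 = 40.32
  Studio work 89.5 × 0.05 = 4.475
  Reflections 71.2 × 0.1 = 7.12
  Quizzes 62.5 × 0.26 = 16.25
  Portfolio 60 × 0.09 = 5.4
  Participation 92 × 0.08 = 7.36
Sum = 80.925
80.925 is ≥ 78 and < 81 → C+

C+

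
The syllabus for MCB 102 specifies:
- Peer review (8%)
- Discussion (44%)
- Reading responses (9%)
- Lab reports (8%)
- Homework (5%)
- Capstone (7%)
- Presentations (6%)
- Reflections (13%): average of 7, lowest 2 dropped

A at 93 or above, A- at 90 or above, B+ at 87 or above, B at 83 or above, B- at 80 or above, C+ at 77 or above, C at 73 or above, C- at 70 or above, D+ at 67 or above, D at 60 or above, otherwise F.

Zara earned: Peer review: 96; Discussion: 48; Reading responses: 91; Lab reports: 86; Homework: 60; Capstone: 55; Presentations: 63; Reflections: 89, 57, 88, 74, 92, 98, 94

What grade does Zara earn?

Reflections: drop 57, 74 → average of remaining 5 = 461/5 = 92.2
Weighted total:
  Peer review 96 × 0.08 = 7.68
  Discussion 48 × 0.44 = 21.12
  Reading responses 91 × 0.09 = 8.19
  Lab reports 86 × 0.08 = 6.88
  Homework 60 × 0.05 = 3
  Capstone 55 × 0.07 = 3.85
  Presentations 63 × 0.06 = 3.78
  Reflections 92.2 × 0.13 = 11.986
Sum = 66.486
66.486 is ≥ 60 and < 67 → D

D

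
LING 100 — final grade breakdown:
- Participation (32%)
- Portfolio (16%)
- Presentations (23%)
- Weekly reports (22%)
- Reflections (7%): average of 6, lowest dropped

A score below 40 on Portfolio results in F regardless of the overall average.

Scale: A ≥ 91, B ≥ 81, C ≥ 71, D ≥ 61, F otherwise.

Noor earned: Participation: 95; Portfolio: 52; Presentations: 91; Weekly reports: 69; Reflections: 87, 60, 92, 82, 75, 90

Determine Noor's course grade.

Reflections: drop 60 → average of remaining 5 = 426/5 = 85.2
Portfolio score 52 ≥ 40: minimum met.
Weighted total:
  Participation 95 × 0.32 = 30.4
  Portfolio 52 × 0.16 = 8.32
  Presentations 91 × 0.23 = 20.93
  Weekly reports 69 × 0.22 = 15.18
  Reflections 85.2 × 0.07 = 5.964
Sum = 80.794
80.794 is ≥ 71 and < 81 → C

C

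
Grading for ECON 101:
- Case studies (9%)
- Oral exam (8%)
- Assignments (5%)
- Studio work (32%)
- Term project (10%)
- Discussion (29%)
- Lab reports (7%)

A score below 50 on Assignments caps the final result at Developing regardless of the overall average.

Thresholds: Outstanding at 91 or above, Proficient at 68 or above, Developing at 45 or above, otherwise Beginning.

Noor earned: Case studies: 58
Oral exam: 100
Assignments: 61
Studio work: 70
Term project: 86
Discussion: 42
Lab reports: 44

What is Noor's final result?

Developing

Assignments score 61 ≥ 50: minimum met.
Weighted total:
  Case studies 58 × 0.09 = 5.22
  Oral exam 100 × 0.08 = 8
  Assignments 61 × 0.05 = 3.05
  Studio work 70 × 0.32 = 22.4
  Term project 86 × 0.1 = 8.6
  Discussion 42 × 0.29 = 12.18
  Lab reports 44 × 0.07 = 3.08
Sum = 62.53
62.53 is ≥ 45 and < 68 → Developing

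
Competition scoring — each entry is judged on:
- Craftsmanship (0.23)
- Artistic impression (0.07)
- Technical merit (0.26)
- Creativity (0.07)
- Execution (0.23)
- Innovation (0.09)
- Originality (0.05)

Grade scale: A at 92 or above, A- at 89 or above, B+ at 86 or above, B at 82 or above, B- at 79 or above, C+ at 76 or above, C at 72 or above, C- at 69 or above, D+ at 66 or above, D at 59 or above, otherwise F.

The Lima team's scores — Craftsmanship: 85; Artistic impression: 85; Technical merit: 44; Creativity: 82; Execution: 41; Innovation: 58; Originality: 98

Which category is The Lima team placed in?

D

Weighted total:
  Craftsmanship 85 × 0.23 = 19.55
  Artistic impression 85 × 0.07 = 5.95
  Technical merit 44 × 0.26 = 11.44
  Creativity 82 × 0.07 = 5.74
  Execution 41 × 0.23 = 9.43
  Innovation 58 × 0.09 = 5.22
  Originality 98 × 0.05 = 4.9
Sum = 62.23
62.23 is ≥ 59 and < 66 → D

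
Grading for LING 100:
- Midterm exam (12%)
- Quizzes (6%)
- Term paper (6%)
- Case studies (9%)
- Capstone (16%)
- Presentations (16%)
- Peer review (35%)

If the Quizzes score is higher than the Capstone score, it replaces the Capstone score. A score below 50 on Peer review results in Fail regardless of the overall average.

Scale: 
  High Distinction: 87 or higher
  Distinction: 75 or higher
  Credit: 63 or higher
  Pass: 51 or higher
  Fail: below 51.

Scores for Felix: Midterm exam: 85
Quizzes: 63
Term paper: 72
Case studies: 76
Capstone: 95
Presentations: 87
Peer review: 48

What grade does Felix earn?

Quizzes (63) ≤ Capstone (95), so Capstone stays at 95.
Peer review score 48 < 50: minimum not met.
Weighted total:
  Midterm exam 85 × 0.12 = 10.2
  Quizzes 63 × 0.06 = 3.78
  Term paper 72 × 0.06 = 4.32
  Case studies 76 × 0.09 = 6.84
  Capstone 95 × 0.16 = 15.2
  Presentations 87 × 0.16 = 13.92
  Peer review 48 × 0.35 = 16.8
Sum = 71.06
Because the Peer review minimum was not met, the result is Fail.

Fail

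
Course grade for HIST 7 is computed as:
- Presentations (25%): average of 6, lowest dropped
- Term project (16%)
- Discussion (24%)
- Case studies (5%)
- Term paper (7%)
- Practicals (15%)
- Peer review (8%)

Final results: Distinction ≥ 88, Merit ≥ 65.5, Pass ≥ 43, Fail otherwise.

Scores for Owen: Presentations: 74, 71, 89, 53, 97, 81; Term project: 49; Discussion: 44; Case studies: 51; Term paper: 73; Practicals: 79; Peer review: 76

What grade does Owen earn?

Pass

Presentations: drop 53 → average of remaining 5 = 412/5 = 82.4
Weighted total:
  Presentations 82.4 × 0.25 = 20.6
  Term project 49 × 0.16 = 7.84
  Discussion 44 × 0.24 = 10.56
  Case studies 51 × 0.05 = 2.55
  Term paper 73 × 0.07 = 5.11
  Practicals 79 × 0.15 = 11.85
  Peer review 76 × 0.08 = 6.08
Sum = 64.59
64.59 is ≥ 43 and < 65.5 → Pass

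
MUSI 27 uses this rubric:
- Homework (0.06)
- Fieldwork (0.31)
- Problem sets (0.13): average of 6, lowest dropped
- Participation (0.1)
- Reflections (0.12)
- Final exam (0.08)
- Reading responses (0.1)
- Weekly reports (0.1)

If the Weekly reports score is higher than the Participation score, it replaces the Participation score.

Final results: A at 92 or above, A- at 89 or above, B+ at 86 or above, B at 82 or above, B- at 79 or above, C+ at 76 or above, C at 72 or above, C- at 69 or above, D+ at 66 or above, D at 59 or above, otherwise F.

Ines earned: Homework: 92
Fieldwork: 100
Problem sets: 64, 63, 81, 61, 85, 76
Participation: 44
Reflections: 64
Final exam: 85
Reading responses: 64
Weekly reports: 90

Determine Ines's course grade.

Problem sets: drop 61 → average of remaining 5 = 369/5 = 73.8
Weekly reports (90) > Participation (44), so Participation counts as 90.
Weighted total:
  Homework 92 × 0.06 = 5.52
  Fieldwork 100 × 0.31 = 31
  Problem sets 73.8 × 0.13 = 9.594
  Participation 90 × 0.1 = 9
  Reflections 64 × 0.12 = 7.68
  Final exam 85 × 0.08 = 6.8
  Reading responses 64 × 0.1 = 6.4
  Weekly reports 90 × 0.1 = 9
Sum = 84.994
84.994 is ≥ 82 and < 86 → B

B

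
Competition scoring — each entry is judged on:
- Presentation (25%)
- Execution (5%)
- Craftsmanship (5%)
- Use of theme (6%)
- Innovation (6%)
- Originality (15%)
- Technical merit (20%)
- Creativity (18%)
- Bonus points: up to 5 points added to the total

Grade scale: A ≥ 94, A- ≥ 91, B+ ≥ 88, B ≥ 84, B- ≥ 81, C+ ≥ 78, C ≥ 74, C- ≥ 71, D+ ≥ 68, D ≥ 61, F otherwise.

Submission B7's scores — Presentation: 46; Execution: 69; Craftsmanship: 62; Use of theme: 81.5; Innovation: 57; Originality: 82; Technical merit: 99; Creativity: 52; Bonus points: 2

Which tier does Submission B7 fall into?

D+

Weighted total:
  Presentation 46 × 0.25 = 11.5
  Execution 69 × 0.05 = 3.45
  Craftsmanship 62 × 0.05 = 3.1
  Use of theme 81.5 × 0.06 = 4.89
  Innovation 57 × 0.06 = 3.42
  Originality 82 × 0.15 = 12.3
  Technical merit 99 × 0.2 = 19.8
  Creativity 52 × 0.18 = 9.36
Sum = 67.82
Bonus points: 67.82 + 2 = 69.82
69.82 is ≥ 68 and < 71 → D+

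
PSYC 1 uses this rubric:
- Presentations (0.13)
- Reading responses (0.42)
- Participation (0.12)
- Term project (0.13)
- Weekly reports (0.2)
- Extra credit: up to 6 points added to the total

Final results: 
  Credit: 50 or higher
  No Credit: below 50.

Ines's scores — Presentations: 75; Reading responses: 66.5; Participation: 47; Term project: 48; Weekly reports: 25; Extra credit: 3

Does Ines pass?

Credit

Weighted total:
  Presentations 75 × 0.13 = 9.75
  Reading responses 66.5 × 0.42 = 27.93
  Participation 47 × 0.12 = 5.64
  Term project 48 × 0.13 = 6.24
  Weekly reports 25 × 0.2 = 5
Sum = 54.56
Extra credit: 54.56 + 3 = 57.56
57.56 ≥ 50 → Credit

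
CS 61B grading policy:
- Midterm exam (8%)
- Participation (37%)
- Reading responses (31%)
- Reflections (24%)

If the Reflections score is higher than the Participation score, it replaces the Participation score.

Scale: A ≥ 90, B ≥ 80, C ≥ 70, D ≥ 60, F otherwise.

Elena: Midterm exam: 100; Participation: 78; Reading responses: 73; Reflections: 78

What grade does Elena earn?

C

Reflections (78) ≤ Participation (78), so Participation stays at 78.
Weighted total:
  Midterm exam 100 × 0.08 = 8
  Participation 78 × 0.37 = 28.86
  Reading responses 73 × 0.31 = 22.63
  Reflections 78 × 0.24 = 18.72
Sum = 78.21
78.21 is ≥ 70 and < 80 → C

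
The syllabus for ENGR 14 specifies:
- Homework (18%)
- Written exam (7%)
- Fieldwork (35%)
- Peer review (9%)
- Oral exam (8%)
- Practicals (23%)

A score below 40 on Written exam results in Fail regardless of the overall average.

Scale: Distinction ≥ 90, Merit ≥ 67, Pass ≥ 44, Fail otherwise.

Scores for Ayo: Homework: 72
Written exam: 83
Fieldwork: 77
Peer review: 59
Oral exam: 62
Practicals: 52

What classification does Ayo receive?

Written exam score 83 ≥ 40: minimum met.
Weighted total:
  Homework 72 × 0.18 = 12.96
  Written exam 83 × 0.07 = 5.81
  Fieldwork 77 × 0.35 = 26.95
  Peer review 59 × 0.09 = 5.31
  Oral exam 62 × 0.08 = 4.96
  Practicals 52 × 0.23 = 11.96
Sum = 67.95
67.95 is ≥ 67 and < 90 → Merit

Merit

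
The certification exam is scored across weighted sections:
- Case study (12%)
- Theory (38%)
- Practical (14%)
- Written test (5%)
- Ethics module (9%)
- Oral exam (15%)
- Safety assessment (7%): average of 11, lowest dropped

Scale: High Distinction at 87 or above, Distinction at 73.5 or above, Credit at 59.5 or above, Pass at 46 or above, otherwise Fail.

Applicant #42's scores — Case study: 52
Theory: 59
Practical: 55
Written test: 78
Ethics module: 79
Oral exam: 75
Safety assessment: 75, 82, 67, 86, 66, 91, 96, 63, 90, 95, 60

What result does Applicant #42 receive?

Credit

Safety assessment: drop 60 → average of remaining 10 = 811/10 = 81.1
Weighted total:
  Case study 52 × 0.12 = 6.24
  Theory 59 × 0.38 = 22.42
  Practical 55 × 0.14 = 7.7
  Written test 78 × 0.05 = 3.9
  Ethics module 79 × 0.09 = 7.11
  Oral exam 75 × 0.15 = 11.25
  Safety assessment 81.1 × 0.07 = 5.677
Sum = 64.297
64.297 is ≥ 59.5 and < 73.5 → Credit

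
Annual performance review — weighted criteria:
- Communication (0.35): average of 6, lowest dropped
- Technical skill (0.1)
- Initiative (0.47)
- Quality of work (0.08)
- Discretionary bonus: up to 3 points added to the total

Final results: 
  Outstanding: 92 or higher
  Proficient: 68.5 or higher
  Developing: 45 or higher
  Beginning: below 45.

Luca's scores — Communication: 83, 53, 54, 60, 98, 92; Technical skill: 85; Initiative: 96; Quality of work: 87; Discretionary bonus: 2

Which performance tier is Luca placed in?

Proficient

Communication: drop 53 → average of remaining 5 = 387/5 = 77.4
Weighted total:
  Communication 77.4 × 0.35 = 27.09
  Technical skill 85 × 0.1 = 8.5
  Initiative 96 × 0.47 = 45.12
  Quality of work 87 × 0.08 = 6.96
Sum = 87.67
Discretionary bonus: 87.67 + 2 = 89.67
89.67 is ≥ 68.5 and < 92 → Proficient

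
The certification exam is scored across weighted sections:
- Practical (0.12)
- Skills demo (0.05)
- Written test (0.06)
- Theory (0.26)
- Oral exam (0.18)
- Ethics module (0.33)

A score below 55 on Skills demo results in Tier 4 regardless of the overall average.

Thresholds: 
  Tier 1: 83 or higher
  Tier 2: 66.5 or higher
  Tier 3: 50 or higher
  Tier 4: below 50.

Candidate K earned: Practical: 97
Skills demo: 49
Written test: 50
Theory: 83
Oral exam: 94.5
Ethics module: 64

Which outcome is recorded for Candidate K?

Tier 4

Skills demo score 49 < 55: minimum not met.
Weighted total:
  Practical 97 × 0.12 = 11.64
  Skills demo 49 × 0.05 = 2.45
  Written test 50 × 0.06 = 3
  Theory 83 × 0.26 = 21.58
  Oral exam 94.5 × 0.18 = 17.01
  Ethics module 64 × 0.33 = 21.12
Sum = 76.8
Because the Skills demo minimum was not met, the result is Tier 4.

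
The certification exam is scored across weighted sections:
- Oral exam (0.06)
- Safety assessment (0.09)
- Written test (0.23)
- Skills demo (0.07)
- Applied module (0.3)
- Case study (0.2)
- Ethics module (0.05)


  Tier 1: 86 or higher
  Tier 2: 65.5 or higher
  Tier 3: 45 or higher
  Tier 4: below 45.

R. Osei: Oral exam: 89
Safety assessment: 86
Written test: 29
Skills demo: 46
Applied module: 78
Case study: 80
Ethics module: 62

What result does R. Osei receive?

Weighted total:
  Oral exam 89 × 0.06 = 5.34
  Safety assessment 86 × 0.09 = 7.74
  Written test 29 × 0.23 = 6.67
  Skills demo 46 × 0.07 = 3.22
  Applied module 78 × 0.3 = 23.4
  Case study 80 × 0.2 = 16
  Ethics module 62 × 0.05 = 3.1
Sum = 65.47
65.47 is ≥ 45 and < 65.5 → Tier 3

Tier 3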